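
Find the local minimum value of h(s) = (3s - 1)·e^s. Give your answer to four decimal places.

Differentiating with the product rule gives h'(s) = (3s + 2)·e^s. Since e^s > 0, the only critical point is s = -2/3.
h''(-2/3) has the same sign as 3 > 0, so this is a local minimum.
h(-2/3) = (-3)·e^(-2/3) ≈ -1.5403.

-1.5403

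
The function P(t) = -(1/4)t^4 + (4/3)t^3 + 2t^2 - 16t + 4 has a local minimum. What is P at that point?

P'(t) = -t^3 + 4t^2 + 4t - 16 = 0 at t = -2, 2, 4.
Second-derivative test with P''(t) = -3t^2 + 8t + 4: P''(-2) = -24 < 0 ⇒ local maximum; P''(2) = 8 > 0 ⇒ local minimum; P''(4) = -12 < 0 ⇒ local maximum.
The local minimum is P(2) = -40/3.

-40/3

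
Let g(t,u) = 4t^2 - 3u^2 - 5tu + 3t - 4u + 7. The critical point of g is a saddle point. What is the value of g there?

488/73

∂g/∂t = 8t - 5u + 3 = 0 and ∂g/∂u = -5t - 6u - 4 = 0, so (t, u) = (-38/73, -17/73).
The Hessian has g_{tt} = 8, g_{uu} = -6, g_{tu} = -5, giving D = -73 < 0, so the point is a saddle point.
g(-38/73, -17/73) = 488/73.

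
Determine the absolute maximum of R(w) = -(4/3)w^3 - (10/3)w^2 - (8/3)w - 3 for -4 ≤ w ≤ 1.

119/3

R'(w) = -4w^2 - (20/3)w - 8/3, which vanishes at w = -1 and w = -2/3.
Evaluating at the critical points and endpoints: R(-4) = 119/3,  R(-1) = -7/3,  R(-2/3) = -187/81,  R(1) = -31/3.
Hence the absolute maximum is 119/3 at w = -4.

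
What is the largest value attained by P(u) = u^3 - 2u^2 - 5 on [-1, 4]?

27

The derivative is 3u^2 - 4u, which vanishes at u = 0 and u = 4/3.
Candidates: P(-1) = -8; P(0) = -5; P(4/3) = -167/27; P(4) = 27.
The maximum over the interval is 27, attained at u = 4.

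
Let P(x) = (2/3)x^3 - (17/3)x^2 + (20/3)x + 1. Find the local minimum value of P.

P'(x) = 2x^2 - (34/3)x + 20/3. Setting P'(x) = 0 gives x ∈ {2/3, 5}.
P''(x) = 4x - 34/3. P''(2/3) = -26/3 < 0 ⇒ local maximum; P''(5) = 26/3 > 0 ⇒ local minimum.
The local minimum is P(5) = -24.

-24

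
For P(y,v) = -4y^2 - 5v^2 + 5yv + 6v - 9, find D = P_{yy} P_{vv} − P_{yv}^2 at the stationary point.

∂P/∂y = -8y + 5v = 0 and ∂P/∂v = 5y - 10v + 6 = 0, so (y, v) = (6/11, 48/55).
The Hessian has P_{yy} = -8, P_{vv} = -10, P_{yv} = 5, giving D = 55 > 0 with P_{yy} < 0, so the point is a local maximum.
D = (-8)·(-10) − (5)^2 = 55.

55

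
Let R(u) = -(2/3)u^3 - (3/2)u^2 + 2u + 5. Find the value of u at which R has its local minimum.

-2

R'(u) = -2u^2 - 3u + 2 = 0 at u = -2, 1/2.
R''(u) = -4u - 3. R''(-2) = 5 > 0 ⇒ local minimum; R''(1/2) = -5 < 0 ⇒ local maximum.
So the local minimum value is R(-2) = 1/3.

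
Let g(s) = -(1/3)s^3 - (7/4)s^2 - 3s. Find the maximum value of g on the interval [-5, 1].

155/12

g'(s) = -s^2 - (7/2)s - 3, which vanishes at s = -2 and s = -3/2.
Candidates: g(-5) = 155/12,  g(-2) = 5/3,  g(-3/2) = 27/16,  g(1) = -61/12.
So the maximum is g(-5) = 155/12.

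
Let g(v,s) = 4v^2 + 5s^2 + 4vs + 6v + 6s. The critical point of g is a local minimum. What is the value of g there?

-45/16

∂g/∂v = 8v + 4s + 6 = 0 and ∂g/∂s = 4v + 10s + 6 = 0, so (v, s) = (-9/16, -3/8).
The Hessian has g_{vv} = 8, g_{ss} = 10, g_{vs} = 4, giving D = 64 > 0 with g_{vv} > 0, so the point is a local minimum.
g(-9/16, -3/8) = -45/16.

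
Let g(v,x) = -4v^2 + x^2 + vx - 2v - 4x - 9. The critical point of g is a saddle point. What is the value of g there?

∂g/∂v = -8v + x - 2 = 0 and ∂g/∂x = v + 2x - 4 = 0, so (v, x) = (0, 2).
The Hessian has g_{vv} = -8, g_{xx} = 2, g_{vx} = 1, giving D = -17 < 0, so the point is a saddle point.
g(0, 2) = -13.

-13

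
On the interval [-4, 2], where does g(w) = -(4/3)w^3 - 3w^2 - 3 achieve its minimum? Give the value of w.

Differentiating, g'(w) = -4w^2 - 6w; which vanishes at w = -3/2 and w = 0.
Candidates: g(-4) = 103/3,  g(-3/2) = -21/4,  g(0) = -3,  g(2) = -77/3.
Hence the absolute minimum is -77/3 at w = 2.

2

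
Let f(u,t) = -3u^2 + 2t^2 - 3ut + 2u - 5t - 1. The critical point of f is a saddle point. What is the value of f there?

∂f/∂u = -6u - 3t + 2 = 0 and ∂f/∂t = -3u + 4t - 5 = 0, so (u, t) = (-7/33, 12/11).
The Hessian has f_{uu} = -6, f_{tt} = 4, f_{ut} = -3, giving D = -33 < 0, so the point is a saddle point.
f(-7/33, 12/11) = -130/33.

-130/33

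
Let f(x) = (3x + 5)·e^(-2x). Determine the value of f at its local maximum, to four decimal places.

15.4684

Differentiating with the product rule gives f'(x) = (-6x - 7)·e^(-2x). Since e^(-2x) > 0, the only critical point is x = -7/6.
f''(-7/6) has the same sign as -6 < 0, so this is a local maximum.
f(-7/6) = (3/2)·e^(7/3) ≈ 15.4684.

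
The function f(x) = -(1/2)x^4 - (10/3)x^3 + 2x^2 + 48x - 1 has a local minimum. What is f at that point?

f'(x) = -2x^3 - 10x^2 + 4x + 48. Setting f'(x) = 0 gives x ∈ {-4, -3, 2}.
f''(x) = -6x^2 - 20x + 4. f''(-4) = -12 < 0 ⇒ local maximum; f''(-3) = 10 > 0 ⇒ local minimum; f''(2) = -60 < 0 ⇒ local maximum.
So the local minimum value is f(-3) = -155/2.

-155/2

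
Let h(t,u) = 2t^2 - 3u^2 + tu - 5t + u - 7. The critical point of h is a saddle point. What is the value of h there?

-243/25

∂h/∂t = 4t + u - 5 = 0 and ∂h/∂u = t - 6u + 1 = 0, so (t, u) = (29/25, 9/25).
The Hessian has h_{tt} = 4, h_{uu} = -6, h_{tu} = 1, giving D = -25 < 0, so the point is a saddle point.
h(29/25, 9/25) = -243/25.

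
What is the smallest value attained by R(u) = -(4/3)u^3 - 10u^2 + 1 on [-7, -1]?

Differentiating, R'(u) = -4u^2 - 20u; whose only zero in [-7, -1] is u = -5.
Candidates: R(-7) = -95/3,  R(-5) = -247/3,  R(-1) = -23/3.
So the minimum is R(-5) = -247/3.

-247/3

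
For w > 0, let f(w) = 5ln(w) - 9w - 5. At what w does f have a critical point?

5/9

f'(w) = 5/w − 9 = 0 gives w = 5/9.
f''(w) = -5/w², which is negative for w > 0, so this is a local maximum.
f(5/9) = 5·ln(5/9) - 5 - 5 ≈ -12.9389.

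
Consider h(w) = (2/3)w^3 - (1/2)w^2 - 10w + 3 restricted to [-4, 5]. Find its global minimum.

-353/24

Differentiating, h'(w) = 2w^2 - w - 10; which vanishes at w = -2 and w = 5/2.
Compare values at every candidate in [-4, 5]: h(-4) = -23/3,  h(-2) = 47/3,  h(5/2) = -353/24,  h(5) = 143/6.
The minimum over the interval is -353/24, attained at w = 5/2.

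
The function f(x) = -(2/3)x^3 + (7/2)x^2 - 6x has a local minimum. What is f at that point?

f'(x) = -2x^2 + 7x - 6. Setting f'(x) = 0 gives x ∈ {3/2, 2}.
Since f''(x) = -4x + 7, we get f''(3/2) = 1 > 0 ⇒ local minimum; f''(2) = -1 < 0 ⇒ local maximum.
The local minimum is f(3/2) = -27/8.

-27/8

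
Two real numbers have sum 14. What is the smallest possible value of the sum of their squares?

With a + b = 14, a^2 + b^2 = a^2 + (14 − a)^2.
The derivative 2a − 2(14 − a) = 4a − 28 vanishes at a = 7; second derivative 4 > 0, a minimum.
The minimum is 2·(7)^2 = 98.

98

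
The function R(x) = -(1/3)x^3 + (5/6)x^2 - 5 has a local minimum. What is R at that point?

R'(x) = -x^2 + (5/3)x = 0 at x = 0, 5/3.
Since R''(x) = -2x + 5/3, we get R''(0) = 5/3 > 0 ⇒ local minimum; R''(5/3) = -5/3 < 0 ⇒ local maximum.
Thus R has its local minimum at x = 0, with value -5.

-5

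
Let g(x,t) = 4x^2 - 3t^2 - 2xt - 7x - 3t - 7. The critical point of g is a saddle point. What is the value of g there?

∂g/∂x = 8x - 2t - 7 = 0 and ∂g/∂t = -2x - 6t - 3 = 0, so (x, t) = (9/13, -19/26).
The Hessian has g_{xx} = 8, g_{tt} = -6, g_{xt} = -2, giving D = -52 < 0, so the point is a saddle point.
g(9/13, -19/26) = -433/52.

-433/52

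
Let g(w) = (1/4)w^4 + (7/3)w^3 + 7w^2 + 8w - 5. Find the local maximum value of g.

-23/3

g'(w) = w^3 + 7w^2 + 14w + 8. Setting g'(w) = 0 gives w ∈ {-4, -2, -1}.
Since g''(w) = 3w^2 + 14w + 14, we get g''(-4) = 6 > 0 ⇒ local minimum; g''(-2) = -2 < 0 ⇒ local maximum; g''(-1) = 3 > 0 ⇒ local minimum.
So the local maximum value is g(-2) = -23/3.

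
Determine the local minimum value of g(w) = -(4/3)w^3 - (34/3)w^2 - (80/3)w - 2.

26/3

g'(w) = -4w^2 - (68/3)w - 80/3 = 0 at w = -4, -5/3.
g''(w) = -8w - 68/3. g''(-4) = 28/3 > 0 ⇒ local minimum; g''(-5/3) = -28/3 < 0 ⇒ local maximum.
Thus g has its local minimum at w = -4, with value 26/3.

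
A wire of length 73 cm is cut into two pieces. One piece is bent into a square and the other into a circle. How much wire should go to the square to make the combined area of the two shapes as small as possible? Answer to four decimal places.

40.8872

Let x be the length used for the square. Square side x/4; circle radius (73−x)/(2π).
A(x) = (x/4)² + π·((73−x)/(2π))² = x²/16 + (73−x)²/(4π) for 0 ≤ x ≤ 73. A'(x) = x/8 − (73−x)/(2π) = 0 gives x = 4·73/(π+4) ≈ 40.8872.
A'' = 1/8 + 1/(2π) > 0, so this gives the minimum combined area; x ≈ 40.8872 cm to the square.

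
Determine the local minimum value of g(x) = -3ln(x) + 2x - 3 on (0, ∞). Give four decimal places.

g'(x) = -3/x + 2 = 0 gives x = 3/2.
g''(x) = 3/x², which is positive for x > 0, so this is a local minimum.
g(3/2) = -3·ln(3/2) + 3 - 3 ≈ -1.2164.

-1.2164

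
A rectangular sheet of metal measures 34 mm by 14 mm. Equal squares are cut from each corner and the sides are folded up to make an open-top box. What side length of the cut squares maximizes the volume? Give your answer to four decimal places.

With cut size x, the volume is V(x) = x(34 − 2x)(14 − 2x) for 0 < x < 7.
V'(x) = 12x^2 − 192x + 476. Setting V'(x) = 0 gives x ≈ 3.0671 (the root in (0, 7)).
V''(x) = 24x − 192 is negative there, so this is the maximum; V ≈ 672.2679.

3.0671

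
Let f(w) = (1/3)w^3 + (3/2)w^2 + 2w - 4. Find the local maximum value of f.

-14/3

f'(w) = w^2 + 3w + 2. Setting f'(w) = 0 gives w ∈ {-2, -1}.
Since f''(w) = 2w + 3, we get f''(-2) = -1 < 0 ⇒ local maximum; f''(-1) = 1 > 0 ⇒ local minimum.
Thus f has its local maximum at w = -2, with value -14/3.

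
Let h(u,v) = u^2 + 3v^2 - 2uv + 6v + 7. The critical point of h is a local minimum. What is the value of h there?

5/2

∂h/∂u = 2u - 2v = 0 and ∂h/∂v = -2u + 6v + 6 = 0, so (u, v) = (-3/2, -3/2).
The Hessian has h_{uu} = 2, h_{vv} = 6, h_{uv} = -2, giving D = 8 > 0 with h_{uu} > 0, so the point is a local minimum.
h(-3/2, -3/2) = 5/2.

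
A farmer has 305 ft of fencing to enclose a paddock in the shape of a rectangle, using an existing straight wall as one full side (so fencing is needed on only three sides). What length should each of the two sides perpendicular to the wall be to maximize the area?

305/4

Let the sides perpendicular to the wall have length x and the parallel side y, so 2x + y = 305 and the area is A = xy = x(305 − 2x).
A'(x) = 305 − 4x = 0 gives x = 305/4, and A''(x) = −4 < 0 confirms a maximum.
Then y = 305 − 2·305/4 = 305/2 and A = 93025/8.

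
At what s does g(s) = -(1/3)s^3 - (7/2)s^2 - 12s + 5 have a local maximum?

-3

Critical points: g'(s) = -s^2 - 7s - 12 vanishes at s = -4, -3.
Second-derivative test with g''(s) = -2s - 7: g''(-4) = 1 > 0 ⇒ local minimum; g''(-3) = -1 < 0 ⇒ local maximum.
So the local maximum value is g(-3) = 37/2.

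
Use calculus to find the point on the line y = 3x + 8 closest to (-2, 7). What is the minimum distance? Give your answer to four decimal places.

Minimize D(x)^2 = (x + 2)^2 + (3x + 1)^2.
d/dx[D^2] = 2(x + 2) + 2·3·(3x + 1) = 0 ⇒ x = -1/2.
Then y = 13/2 and the distance is √(5/2) ≈ 1.5811.

1.5811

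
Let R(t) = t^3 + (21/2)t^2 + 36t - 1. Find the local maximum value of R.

R'(t) = 3t^2 + 21t + 36 = 0 at t = -4, -3.
R''(t) = 6t + 21. R''(-4) = -3 < 0 ⇒ local maximum; R''(-3) = 3 > 0 ⇒ local minimum.
Thus R has its local maximum at t = -4, with value -41.

-41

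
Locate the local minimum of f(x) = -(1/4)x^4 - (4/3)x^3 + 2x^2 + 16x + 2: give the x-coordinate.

-2

f'(x) = -x^3 - 4x^2 + 4x + 16. Setting f'(x) = 0 gives x ∈ {-4, -2, 2}.
Second-derivative test with f''(x) = -3x^2 - 8x + 4: f''(-4) = -12 < 0 ⇒ local maximum; f''(-2) = 8 > 0 ⇒ local minimum; f''(2) = -24 < 0 ⇒ local maximum.
The local minimum is f(-2) = -46/3.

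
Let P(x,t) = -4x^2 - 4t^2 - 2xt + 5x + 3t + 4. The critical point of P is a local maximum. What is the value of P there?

173/30

∂P/∂x = -8x - 2t + 5 = 0 and ∂P/∂t = -2x - 8t + 3 = 0, so (x, t) = (17/30, 7/30).
The Hessian has P_{xx} = -8, P_{tt} = -8, P_{xt} = -2, giving D = 60 > 0 with P_{xx} < 0, so the point is a local maximum.
P(17/30, 7/30) = 173/30.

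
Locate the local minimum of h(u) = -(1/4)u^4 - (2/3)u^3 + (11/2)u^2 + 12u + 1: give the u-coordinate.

Critical points: h'(u) = -u^3 - 2u^2 + 11u + 12 vanishes at u = -4, -1, 3.
Second-derivative test with h''(u) = -3u^2 - 4u + 11: h''(-4) = -21 < 0 ⇒ local maximum; h''(-1) = 12 > 0 ⇒ local minimum; h''(3) = -28 < 0 ⇒ local maximum.
The local minimum is h(-1) = -61/12.

-1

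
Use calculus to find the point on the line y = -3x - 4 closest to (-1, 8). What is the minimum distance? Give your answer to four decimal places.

2.8460

Minimize D(x)^2 = (x + 1)^2 + (-3x - 12)^2.
d/dx[D^2] = 2(x + 1) + 2·(-3)·(-3x - 12) = 0 ⇒ x = -37/10.
Then y = 71/10 and the distance is √(81/10) ≈ 2.8460.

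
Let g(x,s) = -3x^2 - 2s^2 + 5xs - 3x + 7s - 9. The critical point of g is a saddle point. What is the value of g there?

∂g/∂x = -6x + 5s - 3 = 0 and ∂g/∂s = 5x - 4s + 7 = 0, so (x, s) = (-23, -27).
The Hessian has g_{xx} = -6, g_{ss} = -4, g_{xs} = 5, giving D = -1 < 0, so the point is a saddle point.
g(-23, -27) = -69.

-69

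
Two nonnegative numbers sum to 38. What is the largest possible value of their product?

With x + y = 38, the product is P(x) = x(38 − x).
P'(x) = 38 − 2x = 0 gives x = 19; P'' = −2 < 0, so this is the maximum.
P = 19·19 = 361.

361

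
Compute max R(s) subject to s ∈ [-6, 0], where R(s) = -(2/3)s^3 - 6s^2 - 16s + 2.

R'(s) = -2s^2 - 12s - 16, which vanishes at s = -4 and s = -2.
Compare values at every candidate in [-6, 0]: R(-6) = 26; R(-4) = 38/3; R(-2) = 46/3; R(0) = 2.
The maximum over the interval is 26, attained at s = -6.

26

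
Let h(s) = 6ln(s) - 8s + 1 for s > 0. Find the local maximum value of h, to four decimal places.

-6.7261

h'(s) = 6/s − 8 = 0 gives s = 3/4.
h''(s) = -6/s², which is negative for s > 0, so this is a local maximum.
h(3/4) = 6·ln(3/4) - 6 + 1 ≈ -6.7261.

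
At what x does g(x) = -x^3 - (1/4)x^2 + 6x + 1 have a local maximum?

g'(x) = -3x^2 - (1/2)x + 6 = 0 at x = -3/2, 4/3.
Second-derivative test with g''(x) = -6x - 1/2: g''(-3/2) = 17/2 > 0 ⇒ local minimum; g''(4/3) = -17/2 < 0 ⇒ local maximum.
The local maximum is g(4/3) = 167/27.

4/3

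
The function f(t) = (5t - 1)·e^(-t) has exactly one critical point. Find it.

6/5

f'(t) = 5·e^(-t) + (5t - 1)·(-1)·e^(-t) = (-5t + 6)·e^(-t). Since e^(-t) > 0, the only critical point is t = 6/5.
f''(6/5) has the same sign as -5 < 0, so this is a local maximum.
f(6/5) = (5)·e^(-6/5) ≈ 1.5060.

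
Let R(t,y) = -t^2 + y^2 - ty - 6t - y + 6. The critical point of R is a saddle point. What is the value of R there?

71/5

∂R/∂t = -2t - y - 6 = 0 and ∂R/∂y = -t + 2y - 1 = 0, so (t, y) = (-13/5, -4/5).
The Hessian has R_{tt} = -2, R_{yy} = 2, R_{ty} = -1, giving D = -5 < 0, so the point is a saddle point.
R(-13/5, -4/5) = 71/5.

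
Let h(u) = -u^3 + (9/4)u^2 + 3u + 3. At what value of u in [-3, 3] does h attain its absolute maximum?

-3

The derivative is -3u^2 + (9/2)u + 3, which vanishes at u = -1/2 and u = 2.
Compare values at every candidate in [-3, 3]: h(-3) = 165/4; h(-1/2) = 35/16; h(2) = 10; h(3) = 21/4.
So the maximum is h(-3) = 165/4.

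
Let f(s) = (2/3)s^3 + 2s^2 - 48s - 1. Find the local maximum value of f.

215

f'(s) = 2s^2 + 4s - 48. Setting f'(s) = 0 gives s ∈ {-6, 4}.
f''(s) = 4s + 4. f''(-6) = -20 < 0 ⇒ local maximum; f''(4) = 20 > 0 ⇒ local minimum.
The local maximum is f(-6) = 215.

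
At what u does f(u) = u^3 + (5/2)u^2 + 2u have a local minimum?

-2/3

Critical points: f'(u) = 3u^2 + 5u + 2 vanishes at u = -1, -2/3.
Since f''(u) = 6u + 5, we get f''(-1) = -1 < 0 ⇒ local maximum; f''(-2/3) = 1 > 0 ⇒ local minimum.
So the local minimum value is f(-2/3) = -14/27.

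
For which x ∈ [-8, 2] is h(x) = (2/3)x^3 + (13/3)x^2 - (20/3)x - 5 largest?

-5

h'(x) = 2x^2 + (26/3)x - 20/3, which vanishes at x = -5 and x = 2/3.
Evaluating at the critical points and endpoints: h(-8) = -47/3; h(-5) = 160/3; h(2/3) = -593/81; h(2) = 13/3.
The maximum over the interval is 160/3, attained at x = -5.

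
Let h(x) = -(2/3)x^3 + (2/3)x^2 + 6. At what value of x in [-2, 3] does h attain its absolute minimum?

The derivative is -2x^2 + (4/3)x, which vanishes at x = 0 and x = 2/3.
Candidates: h(-2) = 14,  h(0) = 6,  h(2/3) = 494/81,  h(3) = -6.
The minimum over the interval is -6, attained at x = 3.

3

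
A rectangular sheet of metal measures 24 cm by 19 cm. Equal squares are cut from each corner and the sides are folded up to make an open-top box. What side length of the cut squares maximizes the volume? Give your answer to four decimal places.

With cut size x, the volume is V(x) = x(24 − 2x)(19 − 2x) for 0 < x < 9.5.
V'(x) = 12x^2 − 172x + 456. Setting V'(x) = 0 gives x ≈ 3.5114 (the root in (0, 9.5)).
V''(x) = 24x − 172 is negative there, so this is the maximum; V ≈ 714.0057.

3.5114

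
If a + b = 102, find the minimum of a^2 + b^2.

5202

With a + b = 102, a^2 + b^2 = a^2 + (102 − a)^2.
The derivative 2a − 2(102 − a) = 4a − 204 vanishes at a = 51; second derivative 4 > 0, a minimum.
The minimum is 2·(51)^2 = 5202.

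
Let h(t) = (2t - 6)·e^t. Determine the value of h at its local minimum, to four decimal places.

h'(t) = 2·e^t + (2t - 6)·1·e^t = (2t - 4)·e^t. Since e^t > 0, the only critical point is t = 2.
h''(2) has the same sign as 2 > 0, so this is a local minimum.
h(2) = (-2)·e^(2) ≈ -14.7781.

-14.7781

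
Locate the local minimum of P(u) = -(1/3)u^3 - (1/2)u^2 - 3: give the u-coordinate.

-1

P'(u) = -u^2 - u = 0 at u = -1, 0.
P''(u) = -2u - 1. P''(-1) = 1 > 0 ⇒ local minimum; P''(0) = -1 < 0 ⇒ local maximum.
Thus P has its local minimum at u = -1, with value -19/6.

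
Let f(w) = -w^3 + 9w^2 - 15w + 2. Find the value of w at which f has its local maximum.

5

Critical points: f'(w) = -3w^2 + 18w - 15 vanishes at w = 1, 5.
Since f''(w) = -6w + 18, we get f''(1) = 12 > 0 ⇒ local minimum; f''(5) = -12 < 0 ⇒ local maximum.
So the local maximum value is f(5) = 27.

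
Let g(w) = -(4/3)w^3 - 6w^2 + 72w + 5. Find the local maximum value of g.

g'(w) = -4w^2 - 12w + 72 = 0 at w = -6, 3.
g''(w) = -8w - 12. g''(-6) = 36 > 0 ⇒ local minimum; g''(3) = -36 < 0 ⇒ local maximum.
So the local maximum value is g(3) = 131.

131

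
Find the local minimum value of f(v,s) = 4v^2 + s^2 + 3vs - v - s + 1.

∂f/∂v = 8v + 3s - 1 = 0 and ∂f/∂s = 3v + 2s - 1 = 0, so (v, s) = (-1/7, 5/7).
The Hessian has f_{vv} = 8, f_{ss} = 2, f_{vs} = 3, giving D = 7 > 0 with f_{vv} > 0, so the point is a local minimum.
f(-1/7, 5/7) = 5/7.

5/7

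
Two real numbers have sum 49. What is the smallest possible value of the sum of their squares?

2401/2

With a + b = 49, a^2 + b^2 = a^2 + (49 − a)^2.
The derivative 2a − 2(49 − a) = 4a − 98 vanishes at a = 49/2; second derivative 4 > 0, a minimum.
The minimum is 2·(49/2)^2 = 2401/2.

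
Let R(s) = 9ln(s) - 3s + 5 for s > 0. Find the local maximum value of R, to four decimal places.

R'(s) = 9/s − 3 = 0 gives s = 3.
R''(s) = -9/s², which is negative for s > 0, so this is a local maximum.
R(3) = 9·ln(3) - 9 + 5 ≈ 5.8875.

5.8875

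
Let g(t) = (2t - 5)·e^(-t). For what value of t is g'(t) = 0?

7/2

Differentiating with the product rule gives g'(t) = (-2t + 7)·e^(-t). Since e^(-t) > 0, the only critical point is t = 7/2.
g''(7/2) has the same sign as -2 < 0, so this is a local maximum.
g(7/2) = (2)·e^(-7/2) ≈ 0.0604.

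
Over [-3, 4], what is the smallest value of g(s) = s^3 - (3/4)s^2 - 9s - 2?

g'(s) = 3s^2 - (3/2)s - 9, which vanishes at s = -3/2 and s = 2.
Compare values at every candidate in [-3, 4]: g(-3) = -35/4,  g(-3/2) = 103/16,  g(2) = -15,  g(4) = 14.
So the minimum is g(2) = -15.

-15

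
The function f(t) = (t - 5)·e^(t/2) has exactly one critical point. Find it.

f'(t) = 1·e^(t/2) + (t - 5)·(1/2)·e^(t/2) = ((1/2)t - 3/2)·e^(t/2). Since e^(t/2) > 0, the only critical point is t = 3.
f''(3) has the same sign as 1/2 > 0, so this is a local minimum.
f(3) = (-2)·e^(3/2) ≈ -8.9634.

3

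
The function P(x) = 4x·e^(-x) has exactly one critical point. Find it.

Differentiating with the product rule gives P'(x) = (-4x + 4)·e^(-x). Since e^(-x) > 0, the only critical point is x = 1.
P''(1) has the same sign as -4 < 0, so this is a local maximum.
P(1) = (4)·e^(-1) ≈ 1.4715.

1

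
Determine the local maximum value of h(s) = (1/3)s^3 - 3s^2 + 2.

2

Critical points: h'(s) = s^2 - 6s vanishes at s = 0, 6.
Since h''(s) = 2s - 6, we get h''(0) = -6 < 0 ⇒ local maximum; h''(6) = 6 > 0 ⇒ local minimum.
Thus h has its local maximum at s = 0, with value 2.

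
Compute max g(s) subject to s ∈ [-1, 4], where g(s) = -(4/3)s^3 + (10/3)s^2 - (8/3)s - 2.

Differentiating, g'(s) = -4s^2 + (20/3)s - 8/3; which vanishes at s = 2/3 and s = 1.
Evaluating at the critical points and endpoints: g(-1) = 16/3, g(2/3) = -218/81, g(1) = -8/3, g(4) = -134/3.
So the maximum is g(-1) = 16/3.

16/3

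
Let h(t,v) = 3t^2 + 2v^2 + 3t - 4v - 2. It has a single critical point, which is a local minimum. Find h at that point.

∂h/∂t = 6t + 3 = 0 and ∂h/∂v = 4v - 4 = 0, so (t, v) = (-1/2, 1).
The Hessian has h_{tt} = 6, h_{vv} = 4, h_{tv} = 0, giving D = 24 > 0 with h_{tt} > 0, so the point is a local minimum.
h(-1/2, 1) = -19/4.

-19/4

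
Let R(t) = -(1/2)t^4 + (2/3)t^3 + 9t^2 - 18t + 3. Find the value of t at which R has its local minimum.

1

R'(t) = -2t^3 + 2t^2 + 18t - 18 = 0 at t = -3, 1, 3.
R''(t) = -6t^2 + 4t + 18. R''(-3) = -48 < 0 ⇒ local maximum; R''(1) = 16 > 0 ⇒ local minimum; R''(3) = -24 < 0 ⇒ local maximum.
So the local minimum value is R(1) = -35/6.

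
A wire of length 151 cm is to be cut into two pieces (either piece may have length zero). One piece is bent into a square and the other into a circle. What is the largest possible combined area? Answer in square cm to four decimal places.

Let x be the length used for the square. Square side x/4; circle radius (151−x)/(2π).
A(x) = (x/4)² + π·((151−x)/(2π))² = x²/16 + (151−x)²/(4π) for 0 ≤ x ≤ 151. A'(x) = x/8 − (151−x)/(2π) = 0 gives x = 4·151/(π+4) ≈ 84.5750.
A'' > 0, so the interior critical point is a minimum; the maximum is at an endpoint. A(0) = 1814.4459 and A(151) = 1425.0625, so the largest area is 1814.4459.

1814.4459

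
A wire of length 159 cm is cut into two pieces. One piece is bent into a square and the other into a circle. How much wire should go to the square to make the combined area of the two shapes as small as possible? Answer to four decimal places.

Let x be the length used for the square. Square side x/4; circle radius (159−x)/(2π).
A(x) = (x/4)² + π·((159−x)/(2π))² = x²/16 + (159−x)²/(4π) for 0 ≤ x ≤ 159. A'(x) = x/8 − (159−x)/(2π) = 0 gives x = 4·159/(π+4) ≈ 89.0558.
A'' = 1/8 + 1/(2π) > 0, so this gives the minimum combined area; x ≈ 89.0558 cm to the square.

89.0558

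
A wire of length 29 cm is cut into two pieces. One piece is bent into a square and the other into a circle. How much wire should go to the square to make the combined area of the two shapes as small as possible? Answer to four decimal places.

Let x be the length used for the square. Square side x/4; circle radius (29−x)/(2π).
A(x) = (x/4)² + π·((29−x)/(2π))² = x²/16 + (29−x)²/(4π) for 0 ≤ x ≤ 29. A'(x) = x/8 − (29−x)/(2π) = 0 gives x = 4·29/(π+4) ≈ 16.2429.
A'' = 1/8 + 1/(2π) > 0, so this gives the minimum combined area; x ≈ 16.2429 cm to the square.

16.2429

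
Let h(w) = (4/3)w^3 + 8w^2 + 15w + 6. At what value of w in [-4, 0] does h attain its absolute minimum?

h'(w) = 4w^2 + 16w + 15, which vanishes at w = -5/2 and w = -3/2.
Compare values at every candidate in [-4, 0]: h(-4) = -34/3,  h(-5/2) = -7/3,  h(-3/2) = -3,  h(0) = 6.
So the minimum is h(-4) = -34/3.

-4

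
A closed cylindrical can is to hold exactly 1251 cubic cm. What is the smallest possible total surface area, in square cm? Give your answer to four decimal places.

642.7165

With radius r and height h, πr²h = 1251 so h = 1251/(πr²), and S(r) = 2πr² + 2πrh = 2πr² + 2·1251/r.
S'(r) = 4πr − 2·1251/r² = 0 ⇒ r³ = 1251/(2π), so r ≈ 5.8393 and h = 2r ≈ 11.6786.
S''(r) = 4π + 4·1251/r³ > 0, so this is the minimum; S ≈ 642.7165.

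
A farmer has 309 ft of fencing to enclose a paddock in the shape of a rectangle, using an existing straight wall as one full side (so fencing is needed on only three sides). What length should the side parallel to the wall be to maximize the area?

309/2

Let the sides perpendicular to the wall have length x and the parallel side y, so 2x + y = 309 and the area is A = xy = x(309 − 2x).
A'(x) = 309 − 4x = 0 gives x = 309/4, and A''(x) = −4 < 0 confirms a maximum.
Then y = 309 − 2·309/4 = 309/2 and A = 95481/8.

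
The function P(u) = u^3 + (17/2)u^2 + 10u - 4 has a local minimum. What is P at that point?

P'(u) = 3u^2 + 17u + 10. Setting P'(u) = 0 gives u ∈ {-5, -2/3}.
Second-derivative test with P''(u) = 6u + 17: P''(-5) = -13 < 0 ⇒ local maximum; P''(-2/3) = 13 > 0 ⇒ local minimum.
Thus P has its local minimum at u = -2/3, with value -194/27.

-194/27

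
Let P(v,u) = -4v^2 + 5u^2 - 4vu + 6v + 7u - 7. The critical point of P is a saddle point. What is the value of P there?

∂P/∂v = -8v - 4u + 6 = 0 and ∂P/∂u = -4v + 10u + 7 = 0, so (v, u) = (11/12, -1/3).
The Hessian has P_{vv} = -8, P_{uu} = 10, P_{vu} = -4, giving D = -96 < 0, so the point is a saddle point.
P(11/12, -1/3) = -65/12.

-65/12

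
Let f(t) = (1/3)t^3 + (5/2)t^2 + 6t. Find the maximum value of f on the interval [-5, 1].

53/6

Differentiating, f'(t) = t^2 + 5t + 6; which vanishes at t = -3 and t = -2.
Evaluating at the critical points and endpoints: f(-5) = -55/6; f(-3) = -9/2; f(-2) = -14/3; f(1) = 53/6.
Hence the absolute maximum is 53/6 at t = 1.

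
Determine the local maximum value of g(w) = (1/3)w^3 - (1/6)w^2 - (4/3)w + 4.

29/6

Critical points: g'(w) = w^2 - (1/3)w - 4/3 vanishes at w = -1, 4/3.
g''(w) = 2w - 1/3. g''(-1) = -7/3 < 0 ⇒ local maximum; g''(4/3) = 7/3 > 0 ⇒ local minimum.
The local maximum is g(-1) = 29/6.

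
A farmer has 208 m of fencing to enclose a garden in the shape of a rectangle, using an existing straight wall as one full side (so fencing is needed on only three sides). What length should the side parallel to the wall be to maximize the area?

104

Let the sides perpendicular to the wall have length x and the parallel side y, so 2x + y = 208 and the area is A = xy = x(208 − 2x).
A'(x) = 208 − 4x = 0 gives x = 52, and A''(x) = −4 < 0 confirms a maximum.
Then y = 208 − 2·52 = 104 and A = 5408.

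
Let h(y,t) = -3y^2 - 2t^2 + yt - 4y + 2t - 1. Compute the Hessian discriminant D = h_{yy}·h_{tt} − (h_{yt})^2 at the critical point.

∂h/∂y = -6y + t - 4 = 0 and ∂h/∂t = y - 4t + 2 = 0, so (y, t) = (-14/23, 8/23).
The Hessian has h_{yy} = -6, h_{tt} = -4, h_{yt} = 1, giving D = 23 > 0 with h_{yy} < 0, so the point is a local maximum.
D = (-6)·(-4) − (1)^2 = 23.

23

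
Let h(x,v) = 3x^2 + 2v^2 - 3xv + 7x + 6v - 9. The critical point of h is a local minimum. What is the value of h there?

∂h/∂x = 6x - 3v + 7 = 0 and ∂h/∂v = -3x + 4v + 6 = 0, so (x, v) = (-46/15, -19/5).
The Hessian has h_{xx} = 6, h_{vv} = 4, h_{xv} = -3, giving D = 15 > 0 with h_{xx} > 0, so the point is a local minimum.
h(-46/15, -19/5) = -467/15.

-467/15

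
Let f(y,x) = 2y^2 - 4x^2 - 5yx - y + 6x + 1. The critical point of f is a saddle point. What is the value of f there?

5/3

∂f/∂y = 4y - 5x - 1 = 0 and ∂f/∂x = -5y - 8x + 6 = 0, so (y, x) = (2/3, 1/3).
The Hessian has f_{yy} = 4, f_{xx} = -8, f_{yx} = -5, giving D = -57 < 0, so the point is a saddle point.
f(2/3, 1/3) = 5/3.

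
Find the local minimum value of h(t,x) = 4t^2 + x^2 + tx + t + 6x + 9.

-4/15

∂h/∂t = 8t + x + 1 = 0 and ∂h/∂x = t + 2x + 6 = 0, so (t, x) = (4/15, -47/15).
The Hessian has h_{tt} = 8, h_{xx} = 2, h_{tx} = 1, giving D = 15 > 0 with h_{tt} > 0, so the point is a local minimum.
h(4/15, -47/15) = -4/15.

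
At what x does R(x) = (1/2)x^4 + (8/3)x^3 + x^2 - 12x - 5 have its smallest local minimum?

1

R'(x) = 2x^3 + 8x^2 + 2x - 12. Setting R'(x) = 0 gives x ∈ {-3, -2, 1}.
Since R''(x) = 6x^2 + 16x + 2, we get R''(-3) = 8 > 0 ⇒ local minimum; R''(-2) = -6 < 0 ⇒ local maximum; R''(1) = 24 > 0 ⇒ local minimum.
So the smallest local minimum value is R(1) = -77/6.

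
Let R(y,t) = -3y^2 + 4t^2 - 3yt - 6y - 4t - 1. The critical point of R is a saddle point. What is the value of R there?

∂R/∂y = -6y - 3t - 6 = 0 and ∂R/∂t = -3y + 8t - 4 = 0, so (y, t) = (-20/19, 2/19).
The Hessian has R_{yy} = -6, R_{tt} = 8, R_{yt} = -3, giving D = -57 < 0, so the point is a saddle point.
R(-20/19, 2/19) = 37/19.

37/19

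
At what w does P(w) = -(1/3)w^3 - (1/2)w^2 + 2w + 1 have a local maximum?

P'(w) = -w^2 - w + 2. Setting P'(w) = 0 gives w ∈ {-2, 1}.
Since P''(w) = -2w - 1, we get P''(-2) = 3 > 0 ⇒ local minimum; P''(1) = -3 < 0 ⇒ local maximum.
The local maximum is P(1) = 13/6.

1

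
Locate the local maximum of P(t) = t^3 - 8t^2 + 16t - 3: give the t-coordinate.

P'(t) = 3t^2 - 16t + 16. Setting P'(t) = 0 gives t ∈ {4/3, 4}.
P''(t) = 6t - 16. P''(4/3) = -8 < 0 ⇒ local maximum; P''(4) = 8 > 0 ⇒ local minimum.
So the local maximum value is P(4/3) = 175/27.

4/3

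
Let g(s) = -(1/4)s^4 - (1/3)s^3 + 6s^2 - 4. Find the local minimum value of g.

-4

g'(s) = -s^3 - s^2 + 12s. Setting g'(s) = 0 gives s ∈ {-4, 0, 3}.
Since g''(s) = -3s^2 - 2s + 12, we get g''(-4) = -28 < 0 ⇒ local maximum; g''(0) = 12 > 0 ⇒ local minimum; g''(3) = -21 < 0 ⇒ local maximum.
The local minimum is g(0) = -4.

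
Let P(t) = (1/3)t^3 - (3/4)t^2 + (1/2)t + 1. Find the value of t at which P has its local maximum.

1/2

P'(t) = t^2 - (3/2)t + 1/2 = 0 at t = 1/2, 1.
Since P''(t) = 2t - 3/2, we get P''(1/2) = -1/2 < 0 ⇒ local maximum; P''(1) = 1/2 > 0 ⇒ local minimum.
The local maximum is P(1/2) = 53/48.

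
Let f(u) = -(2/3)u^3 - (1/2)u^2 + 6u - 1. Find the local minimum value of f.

-29/3

f'(u) = -2u^2 - u + 6 = 0 at u = -2, 3/2.
f''(u) = -4u - 1. f''(-2) = 7 > 0 ⇒ local minimum; f''(3/2) = -7 < 0 ⇒ local maximum.
So the local minimum value is f(-2) = -29/3.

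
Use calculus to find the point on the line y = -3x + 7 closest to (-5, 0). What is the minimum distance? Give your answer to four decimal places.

Minimize D(x)^2 = (x + 5)^2 + (-3x + 7)^2.
d/dx[D^2] = 2(x + 5) + 2·(-3)·(-3x + 7) = 0 ⇒ x = 8/5.
Then y = 11/5 and the distance is √(242/5) ≈ 6.9570.

6.9570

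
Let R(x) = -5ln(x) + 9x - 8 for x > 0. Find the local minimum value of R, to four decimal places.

R'(x) = -5/x + 9 = 0 gives x = 5/9.
R''(x) = 5/x², which is positive for x > 0, so this is a local minimum.
R(5/9) = -5·ln(5/9) + 5 - 8 ≈ -0.0611.

-0.0611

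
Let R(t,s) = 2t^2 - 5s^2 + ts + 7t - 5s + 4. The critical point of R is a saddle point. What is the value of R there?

∂R/∂t = 4t + s + 7 = 0 and ∂R/∂s = t - 10s - 5 = 0, so (t, s) = (-65/41, -27/41).
The Hessian has R_{tt} = 4, R_{ss} = -10, R_{ts} = 1, giving D = -41 < 0, so the point is a saddle point.
R(-65/41, -27/41) = 4/41.

4/41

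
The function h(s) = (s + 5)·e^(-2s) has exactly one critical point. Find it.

By the product rule, h'(s) = (-2s - 9)·e^(-2s). Since e^(-2s) > 0, the only critical point is s = -9/2.
h''(-9/2) has the same sign as -2 < 0, so this is a local maximum.
h(-9/2) = (1/2)·e^(9) ≈ 4051.5420.

-9/2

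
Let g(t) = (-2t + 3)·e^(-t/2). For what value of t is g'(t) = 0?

By the product rule, g'(t) = (t - 7/2)·e^(-t/2). Since e^(-t/2) > 0, the only critical point is t = 7/2.
g''(7/2) has the same sign as 1 > 0, so this is a local minimum.
g(7/2) = (-4)·e^(-7/4) ≈ -0.6951.

7/2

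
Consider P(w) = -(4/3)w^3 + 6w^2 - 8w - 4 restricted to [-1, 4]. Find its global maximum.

Differentiating, P'(w) = -4w^2 + 12w - 8; which vanishes at w = 1 and w = 2.
Compare values at every candidate in [-1, 4]: P(-1) = 34/3,  P(1) = -22/3,  P(2) = -20/3,  P(4) = -76/3.
So the maximum is P(-1) = 34/3.

34/3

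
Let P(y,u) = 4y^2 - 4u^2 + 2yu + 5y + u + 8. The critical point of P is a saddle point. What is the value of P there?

∂P/∂y = 8y + 2u + 5 = 0 and ∂P/∂u = 2y - 8u + 1 = 0, so (y, u) = (-21/34, -1/34).
The Hessian has P_{yy} = 8, P_{uu} = -8, P_{yu} = 2, giving D = -68 < 0, so the point is a saddle point.
P(-21/34, -1/34) = 219/34.

219/34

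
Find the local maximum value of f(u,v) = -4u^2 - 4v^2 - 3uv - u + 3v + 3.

214/55

∂f/∂u = -8u - 3v - 1 = 0 and ∂f/∂v = -3u - 8v + 3 = 0, so (u, v) = (-17/55, 27/55).
The Hessian has f_{uu} = -8, f_{vv} = -8, f_{uv} = -3, giving D = 55 > 0 with f_{uu} < 0, so the point is a local maximum.
f(-17/55, 27/55) = 214/55.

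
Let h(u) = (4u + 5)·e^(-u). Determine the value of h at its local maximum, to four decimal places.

h'(u) = 4·e^(-u) + (4u + 5)·(-1)·e^(-u) = (-4u - 1)·e^(-u). Since e^(-u) > 0, the only critical point is u = -1/4.
h''(-1/4) has the same sign as -4 < 0, so this is a local maximum.
h(-1/4) = (4)·e^(1/4) ≈ 5.1361.

5.1361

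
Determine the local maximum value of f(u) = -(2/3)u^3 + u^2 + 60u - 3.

249

f'(u) = -2u^2 + 2u + 60 = 0 at u = -5, 6.
f''(u) = -4u + 2. f''(-5) = 22 > 0 ⇒ local minimum; f''(6) = -22 < 0 ⇒ local maximum.
So the local maximum value is f(6) = 249.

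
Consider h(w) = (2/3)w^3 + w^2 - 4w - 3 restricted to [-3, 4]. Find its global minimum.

-16/3

h'(w) = 2w^2 + 2w - 4, which vanishes at w = -2 and w = 1.
Evaluating at the critical points and endpoints: h(-3) = 0,  h(-2) = 11/3,  h(1) = -16/3,  h(4) = 119/3.
The minimum over the interval is -16/3, attained at w = 1.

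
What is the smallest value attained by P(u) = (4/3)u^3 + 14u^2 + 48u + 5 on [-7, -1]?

-307/3

The derivative is 4u^2 + 28u + 48, which vanishes at u = -4 and u = -3.
Candidates: P(-7) = -307/3, P(-4) = -145/3, P(-3) = -49, P(-1) = -91/3.
So the minimum is P(-7) = -307/3.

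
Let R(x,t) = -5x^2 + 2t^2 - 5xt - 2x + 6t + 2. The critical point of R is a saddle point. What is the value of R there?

-102/65

∂R/∂x = -10x - 5t - 2 = 0 and ∂R/∂t = -5x + 4t + 6 = 0, so (x, t) = (22/65, -14/13).
The Hessian has R_{xx} = -10, R_{tt} = 4, R_{xt} = -5, giving D = -65 < 0, so the point is a saddle point.
R(22/65, -14/13) = -102/65.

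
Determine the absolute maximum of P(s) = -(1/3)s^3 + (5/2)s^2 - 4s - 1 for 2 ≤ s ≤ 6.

5/3

P'(s) = -s^2 + 5s - 4, whose only zero in [2, 6] is s = 4.
Compare values at every candidate in [2, 6]: P(2) = -5/3, P(4) = 5/3, P(6) = -7.
The maximum over the interval is 5/3, attained at s = 4.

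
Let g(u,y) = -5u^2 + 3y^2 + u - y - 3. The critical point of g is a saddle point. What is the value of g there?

-91/30

∂g/∂u = -10u + 1 = 0 and ∂g/∂y = 6y - 1 = 0, so (u, y) = (1/10, 1/6).
The Hessian has g_{uu} = -10, g_{yy} = 6, g_{uy} = 0, giving D = -60 < 0, so the point is a saddle point.
g(1/10, 1/6) = -91/30.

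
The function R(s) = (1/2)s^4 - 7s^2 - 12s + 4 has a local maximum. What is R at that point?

R'(s) = 2s^3 - 14s - 12 = 0 at s = -2, -1, 3.
R''(s) = 6s^2 - 14. R''(-2) = 10 > 0 ⇒ local minimum; R''(-1) = -8 < 0 ⇒ local maximum; R''(3) = 40 > 0 ⇒ local minimum.
Thus R has its local maximum at s = -1, with value 19/2.

19/2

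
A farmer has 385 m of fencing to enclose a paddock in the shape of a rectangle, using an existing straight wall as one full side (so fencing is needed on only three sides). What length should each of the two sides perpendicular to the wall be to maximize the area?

385/4

Let the sides perpendicular to the wall have length x and the parallel side y, so 2x + y = 385 and the area is A = xy = x(385 − 2x).
A'(x) = 385 − 4x = 0 gives x = 385/4, and A''(x) = −4 < 0 confirms a maximum.
Then y = 385 − 2·385/4 = 385/2 and A = 148225/8.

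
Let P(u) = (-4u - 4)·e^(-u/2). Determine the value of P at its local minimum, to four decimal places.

-4.8522

P'(u) = (-4)·e^(-u/2) + (-4u - 4)·(-1/2)·e^(-u/2) = (2u - 2)·e^(-u/2). Since e^(-u/2) > 0, the only critical point is u = 1.
P''(1) has the same sign as 2 > 0, so this is a local minimum.
P(1) = (-8)·e^(-1/2) ≈ -4.8522.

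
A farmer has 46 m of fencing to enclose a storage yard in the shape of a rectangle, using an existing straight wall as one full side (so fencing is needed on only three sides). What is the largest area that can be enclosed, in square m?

529/2

Let the sides perpendicular to the wall have length x and the parallel side y, so 2x + y = 46 and the area is A = xy = x(46 − 2x).
A'(x) = 46 − 4x = 0 gives x = 23/2, and A''(x) = −4 < 0 confirms a maximum.
Then y = 46 − 2·23/2 = 23 and A = 529/2.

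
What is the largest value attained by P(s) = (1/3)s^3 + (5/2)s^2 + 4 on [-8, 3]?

Differentiating, P'(s) = s^2 + 5s; which vanishes at s = -5 and s = 0.
Candidates: P(-8) = -20/3, P(-5) = 149/6, P(0) = 4, P(3) = 71/2.
The maximum over the interval is 71/2, attained at s = 3.

71/2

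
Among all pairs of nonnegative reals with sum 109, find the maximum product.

11881/4

With x + y = 109, the product is P(x) = x(109 − x).
P'(x) = 109 − 2x = 0 gives x = 109/2; P'' = −2 < 0, so this is the maximum.
P = 109/2·109/2 = 11881/4.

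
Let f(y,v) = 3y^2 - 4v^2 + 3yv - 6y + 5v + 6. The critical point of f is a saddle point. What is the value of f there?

∂f/∂y = 6y + 3v - 6 = 0 and ∂f/∂v = 3y - 8v + 5 = 0, so (y, v) = (11/19, 16/19).
The Hessian has f_{yy} = 6, f_{vv} = -8, f_{yv} = 3, giving D = -57 < 0, so the point is a saddle point.
f(11/19, 16/19) = 121/19.

121/19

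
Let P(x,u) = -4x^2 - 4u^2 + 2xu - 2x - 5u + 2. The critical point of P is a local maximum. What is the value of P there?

64/15

∂P/∂x = -8x + 2u - 2 = 0 and ∂P/∂u = 2x - 8u - 5 = 0, so (x, u) = (-13/30, -11/15).
The Hessian has P_{xx} = -8, P_{uu} = -8, P_{xu} = 2, giving D = 60 > 0 with P_{xx} < 0, so the point is a local maximum.
P(-13/30, -11/15) = 64/15.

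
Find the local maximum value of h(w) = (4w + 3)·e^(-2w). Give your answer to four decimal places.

By the product rule, h'(w) = (-8w - 2)·e^(-2w). Since e^(-2w) > 0, the only critical point is w = -1/4.
h''(-1/4) has the same sign as -8 < 0, so this is a local maximum.
h(-1/4) = (2)·e^(1/2) ≈ 3.2974.

3.2974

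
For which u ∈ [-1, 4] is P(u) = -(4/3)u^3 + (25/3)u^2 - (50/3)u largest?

-1

The derivative is -4u^2 + (50/3)u - 50/3, which vanishes at u = 5/3 and u = 5/2.
Evaluating at the critical points and endpoints: P(-1) = 79/3; P(5/3) = -875/81; P(5/2) = -125/12; P(4) = -56/3.
The maximum over the interval is 79/3, attained at u = -1.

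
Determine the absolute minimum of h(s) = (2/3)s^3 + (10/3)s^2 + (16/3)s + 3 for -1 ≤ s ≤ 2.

1/3

Differentiating, h'(s) = 2s^2 + (20/3)s + 16/3; which has no zeros in [-1, 2].
Compare values at every candidate in [-1, 2]: h(-1) = 1/3; h(2) = 97/3.
The minimum over the interval is 1/3, attained at s = -1.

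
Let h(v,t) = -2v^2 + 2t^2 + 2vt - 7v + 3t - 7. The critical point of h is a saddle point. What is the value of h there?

∂h/∂v = -4v + 2t - 7 = 0 and ∂h/∂t = 2v + 4t + 3 = 0, so (v, t) = (-17/10, 1/10).
The Hessian has h_{vv} = -4, h_{tt} = 4, h_{vt} = 2, giving D = -20 < 0, so the point is a saddle point.
h(-17/10, 1/10) = -9/10.

-9/10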